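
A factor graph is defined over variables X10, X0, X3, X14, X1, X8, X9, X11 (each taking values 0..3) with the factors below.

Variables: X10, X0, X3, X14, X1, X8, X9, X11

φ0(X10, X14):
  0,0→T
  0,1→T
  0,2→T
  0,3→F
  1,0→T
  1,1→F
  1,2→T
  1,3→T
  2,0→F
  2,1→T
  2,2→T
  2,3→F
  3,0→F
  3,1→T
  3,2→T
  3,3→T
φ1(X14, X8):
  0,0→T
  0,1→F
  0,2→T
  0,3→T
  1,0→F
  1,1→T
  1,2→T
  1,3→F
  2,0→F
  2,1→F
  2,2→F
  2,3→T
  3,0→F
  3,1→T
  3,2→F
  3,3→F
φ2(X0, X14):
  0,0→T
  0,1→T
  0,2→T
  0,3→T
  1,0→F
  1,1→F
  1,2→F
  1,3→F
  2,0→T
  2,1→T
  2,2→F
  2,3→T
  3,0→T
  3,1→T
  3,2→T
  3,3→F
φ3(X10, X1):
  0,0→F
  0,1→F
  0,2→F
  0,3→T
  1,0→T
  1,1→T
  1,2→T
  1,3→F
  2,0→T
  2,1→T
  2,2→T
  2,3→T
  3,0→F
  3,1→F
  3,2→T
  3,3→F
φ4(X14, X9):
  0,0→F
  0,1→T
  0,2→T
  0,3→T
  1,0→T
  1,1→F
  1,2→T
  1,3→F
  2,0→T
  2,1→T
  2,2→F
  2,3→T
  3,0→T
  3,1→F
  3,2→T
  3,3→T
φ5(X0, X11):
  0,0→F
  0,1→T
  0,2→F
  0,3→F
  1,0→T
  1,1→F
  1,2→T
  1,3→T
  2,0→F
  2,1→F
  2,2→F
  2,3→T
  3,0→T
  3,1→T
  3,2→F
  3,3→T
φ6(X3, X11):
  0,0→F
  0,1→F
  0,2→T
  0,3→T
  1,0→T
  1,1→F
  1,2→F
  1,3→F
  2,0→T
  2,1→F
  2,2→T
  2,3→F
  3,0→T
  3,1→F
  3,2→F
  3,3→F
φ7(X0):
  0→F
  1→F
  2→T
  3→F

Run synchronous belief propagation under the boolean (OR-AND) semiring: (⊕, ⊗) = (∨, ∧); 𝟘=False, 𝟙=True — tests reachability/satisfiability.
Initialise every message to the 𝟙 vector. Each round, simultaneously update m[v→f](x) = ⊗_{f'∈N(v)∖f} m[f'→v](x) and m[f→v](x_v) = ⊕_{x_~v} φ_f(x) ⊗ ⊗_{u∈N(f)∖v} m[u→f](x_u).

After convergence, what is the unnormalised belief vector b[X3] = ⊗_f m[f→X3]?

init: all messages = 𝟙 over 4 values
r1 m[φ0→X10] = [T, T, T, T]
r1 m[φ0→X14] = [T, T, T, T]
r1 m[φ1→X14] = [T, T, T, T]
r1 m[φ1→X8] = [T, T, T, T]
r1 m[φ2→X0] = [T, F, T, T]
r1 m[φ2→X14] = [T, T, T, T]
r1 m[φ3→X10] = [T, T, T, T]
r1 m[φ3→X1] = [T, T, T, T]
r1 m[φ4→X14] = [T, T, T, T]
r1 m[φ4→X9] = [T, T, T, T]
r1 m[φ5→X0] = [T, T, T, T]
r1 m[φ5→X11] = [T, T, T, T]
r1 m[φ6→X3] = [T, T, T, T]
r1 m[φ6→X11] = [T, F, T, T]
r1 m[φ7→X0] = [F, F, T, F]
r1 m[X10→φ0] = [T, T, T, T]
r1 m[X10→φ3] = [T, T, T, T]
r1 m[X0→φ2] = [T, T, T, T]
r1 m[X0→φ5] = [T, T, T, T]
r1 m[X0→φ7] = [T, T, T, T]
r1 m[X3→φ6] = [T, T, T, T]
r1 m[X14→φ0] = [T, T, T, T]
r1 m[X14→φ1] = [T, T, T, T]
r1 m[X14→φ2] = [T, T, T, T]
r1 m[X14→φ4] = [T, T, T, T]
r1 m[X1→φ3] = [T, T, T, T]
r1 m[X8→φ1] = [T, T, T, T]
r1 m[X9→φ4] = [T, T, T, T]
r1 m[X11→φ5] = [T, T, T, T]
r1 m[X11→φ6] = [T, T, T, T]
r2 m[φ0→X10] = [T, T, T, T]
r2 m[φ0→X14] = [T, T, T, T]
r2 m[φ1→X14] = [T, T, T, T]
r2 m[φ1→X8] = [T, T, T, T]
r2 m[φ2→X0] = [T, F, T, T]
r2 m[φ2→X14] = [T, T, T, T]
r2 m[φ3→X10] = [T, T, T, T]
r2 m[φ3→X1] = [T, T, T, T]
r2 m[φ4→X14] = [T, T, T, T]
r2 m[φ4→X9] = [T, T, T, T]
r2 m[φ5→X0] = [T, T, T, T]
r2 m[φ5→X11] = [T, T, T, T]
r2 m[φ6→X3] = [T, T, T, T]
r2 m[φ6→X11] = [T, F, T, T]
r2 m[φ7→X0] = [F, F, T, F]
r2 m[X10→φ0] = [T, T, T, T]
r2 m[X10→φ3] = [T, T, T, T]
r2 m[X0→φ2] = [F, F, T, F]
r2 m[X0→φ5] = [F, F, T, F]
r2 m[X0→φ7] = [T, F, T, T]
r2 m[X3→φ6] = [T, T, T, T]
r2 m[X14→φ0] = [T, T, T, T]
r2 m[X14→φ1] = [T, T, T, T]
r2 m[X14→φ2] = [T, T, T, T]
r2 m[X14→φ4] = [T, T, T, T]
r2 m[X1→φ3] = [T, T, T, T]
r2 m[X8→φ1] = [T, T, T, T]
r2 m[X9→φ4] = [T, T, T, T]
r2 m[X11→φ5] = [T, F, T, T]
r2 m[X11→φ6] = [T, T, T, T]
r3 m[φ0→X10] = [T, T, T, T]
r3 m[φ0→X14] = [T, T, T, T]
r3 m[φ1→X14] = [T, T, T, T]
r3 m[φ1→X8] = [T, T, T, T]
r3 m[φ2→X0] = [T, F, T, T]
r3 m[φ2→X14] = [T, T, F, T]
r3 m[φ3→X10] = [T, T, T, T]
r3 m[φ3→X1] = [T, T, T, T]
r3 m[φ4→X14] = [T, T, T, T]
r3 m[φ4→X9] = [T, T, T, T]
r3 m[φ5→X0] = [F, T, T, T]
r3 m[φ5→X11] = [F, F, F, T]
r3 m[φ6→X3] = [T, T, T, T]
r3 m[φ6→X11] = [T, F, T, T]
r3 m[φ7→X0] = [F, F, T, F]
r3 m[X10→φ0] = [T, T, T, T]
r3 m[X10→φ3] = [T, T, T, T]
r3 m[X0→φ2] = [F, F, T, F]
r3 m[X0→φ5] = [F, F, T, F]
r3 m[X0→φ7] = [T, F, T, T]
r3 m[X3→φ6] = [T, T, T, T]
r3 m[X14→φ0] = [T, T, T, T]
r3 m[X14→φ1] = [T, T, T, T]
r3 m[X14→φ2] = [T, T, T, T]
r3 m[X14→φ4] = [T, T, T, T]
r3 m[X1→φ3] = [T, T, T, T]
r3 m[X8→φ1] = [T, T, T, T]
r3 m[X9→φ4] = [T, T, T, T]
r3 m[X11→φ5] = [T, F, T, T]
r3 m[X11→φ6] = [T, T, T, T]
r4 m[φ0→X10] = [T, T, T, T]
r4 m[φ0→X14] = [T, T, T, T]
r4 m[φ1→X14] = [T, T, T, T]
r4 m[φ1→X8] = [T, T, T, T]
r4 m[φ2→X0] = [T, F, T, T]
r4 m[φ2→X14] = [T, T, F, T]
r4 m[φ3→X10] = [T, T, T, T]
r4 m[φ3→X1] = [T, T, T, T]
r4 m[φ4→X14] = [T, T, T, T]
r4 m[φ4→X9] = [T, T, T, T]
r4 m[φ5→X0] = [F, T, T, T]
r4 m[φ5→X11] = [F, F, F, T]
r4 m[φ6→X3] = [T, T, T, T]
r4 m[φ6→X11] = [T, F, T, T]
r4 m[φ7→X0] = [F, F, T, F]
r4 m[X10→φ0] = [T, T, T, T]
r4 m[X10→φ3] = [T, T, T, T]
r4 m[X0→φ2] = [F, F, T, F]
r4 m[X0→φ5] = [F, F, T, F]
r4 m[X0→φ7] = [F, F, T, T]
r4 m[X3→φ6] = [T, T, T, T]
r4 m[X14→φ0] = [T, T, F, T]
r4 m[X14→φ1] = [T, T, F, T]
r4 m[X14→φ2] = [T, T, T, T]
r4 m[X14→φ4] = [T, T, F, T]
r4 m[X1→φ3] = [T, T, T, T]
r4 m[X8→φ1] = [T, T, T, T]
r4 m[X9→φ4] = [T, T, T, T]
r4 m[X11→φ5] = [T, F, T, T]
r4 m[X11→φ6] = [F, F, F, T]
r5 m[φ0→X10] = [T, T, T, T]
r5 m[φ0→X14] = [T, T, T, T]
r5 m[φ1→X14] = [T, T, T, T]
r5 m[φ1→X8] = [T, T, T, T]
r5 m[φ2→X0] = [T, F, T, T]
r5 m[φ2→X14] = [T, T, F, T]
r5 m[φ3→X10] = [T, T, T, T]
r5 m[φ3→X1] = [T, T, T, T]
r5 m[φ4→X14] = [T, T, T, T]
r5 m[φ4→X9] = [T, T, T, T]
r5 m[φ5→X0] = [F, T, T, T]
r5 m[φ5→X11] = [F, F, F, T]
r5 m[φ6→X3] = [T, F, F, F]
r5 m[φ6→X11] = [T, F, T, T]
r5 m[φ7→X0] = [F, F, T, F]
r5 m[X10→φ0] = [T, T, T, T]
r5 m[X10→φ3] = [T, T, T, T]
r5 m[X0→φ2] = [F, F, T, F]
r5 m[X0→φ5] = [F, F, T, F]
r5 m[X0→φ7] = [F, F, T, T]
r5 m[X3→φ6] = [T, T, T, T]
r5 m[X14→φ0] = [T, T, F, T]
r5 m[X14→φ1] = [T, T, F, T]
r5 m[X14→φ2] = [T, T, T, T]
r5 m[X14→φ4] = [T, T, F, T]
r5 m[X1→φ3] = [T, T, T, T]
r5 m[X8→φ1] = [T, T, T, T]
r5 m[X9→φ4] = [T, T, T, T]
r5 m[X11→φ5] = [T, F, T, T]
r5 m[X11→φ6] = [F, F, F, T]
r6 m[φ0→X10] = [T, T, T, T]
r6 m[φ0→X14] = [T, T, T, T]
r6 m[φ1→X14] = [T, T, T, T]
r6 m[φ1→X8] = [T, T, T, T]
r6 m[φ2→X0] = [T, F, T, T]
r6 m[φ2→X14] = [T, T, F, T]
r6 m[φ3→X10] = [T, T, T, T]
r6 m[φ3→X1] = [T, T, T, T]
r6 m[φ4→X14] = [T, T, T, T]
r6 m[φ4→X9] = [T, T, T, T]
r6 m[φ5→X0] = [F, T, T, T]
r6 m[φ5→X11] = [F, F, F, T]
r6 m[φ6→X3] = [T, F, F, F]
r6 m[φ6→X11] = [T, F, T, T]
r6 m[φ7→X0] = [F, F, T, F]
r6 m[X10→φ0] = [T, T, T, T]
r6 m[X10→φ3] = [T, T, T, T]
r6 m[X0→φ2] = [F, F, T, F]
r6 m[X0→φ5] = [F, F, T, F]
r6 m[X0→φ7] = [F, F, T, T]
r6 m[X3→φ6] = [T, T, T, T]
r6 m[X14→φ0] = [T, T, F, T]
r6 m[X14→φ1] = [T, T, F, T]
r6 m[X14→φ2] = [T, T, T, T]
r6 m[X14→φ4] = [T, T, F, T]
r6 m[X1→φ3] = [T, T, T, T]
r6 m[X8→φ1] = [T, T, T, T]
r6 m[X9→φ4] = [T, T, T, T]
r6 m[X11→φ5] = [T, F, T, T]
r6 m[X11→φ6] = [F, F, F, T]
fixed point reached at round 6
b[X3] = ⊗ incoming = [T, F, F, F]

b[X3] = [T, F, F, F]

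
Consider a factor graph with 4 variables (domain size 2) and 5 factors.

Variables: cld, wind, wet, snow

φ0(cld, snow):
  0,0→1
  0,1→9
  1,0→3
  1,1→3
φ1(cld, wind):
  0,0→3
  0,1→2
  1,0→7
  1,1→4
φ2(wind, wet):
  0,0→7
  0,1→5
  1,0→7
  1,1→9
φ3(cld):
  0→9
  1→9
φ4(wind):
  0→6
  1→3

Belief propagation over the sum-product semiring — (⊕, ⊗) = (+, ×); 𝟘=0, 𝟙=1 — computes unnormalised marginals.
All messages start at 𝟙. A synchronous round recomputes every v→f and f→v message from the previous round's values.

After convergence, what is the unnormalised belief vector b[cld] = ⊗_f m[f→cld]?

init: all messages = 𝟙 over 2 values
r1 m[φ0→cld] = [10, 6]
r1 m[φ0→snow] = [4, 12]
r1 m[φ1→cld] = [5, 11]
r1 m[φ1→wind] = [10, 6]
r1 m[φ2→wind] = [12, 16]
r1 m[φ2→wet] = [14, 14]
r1 m[φ3→cld] = [9, 9]
r1 m[φ4→wind] = [6, 3]
r1 m[cld→φ0] = [1, 1]
r1 m[cld→φ1] = [1, 1]
r1 m[cld→φ3] = [1, 1]
r1 m[wind→φ1] = [1, 1]
r1 m[wind→φ2] = [1, 1]
r1 m[wind→φ4] = [1, 1]
r1 m[wet→φ2] = [1, 1]
r1 m[snow→φ0] = [1, 1]
r2 m[φ0→cld] = [10, 6]
r2 m[φ0→snow] = [4, 12]
r2 m[φ1→cld] = [5, 11]
r2 m[φ1→wind] = [10, 6]
r2 m[φ2→wind] = [12, 16]
r2 m[φ2→wet] = [14, 14]
r2 m[φ3→cld] = [9, 9]
r2 m[φ4→wind] = [6, 3]
r2 m[cld→φ0] = [45, 99]
r2 m[cld→φ1] = [90, 54]
r2 m[cld→φ3] = [50, 66]
r2 m[wind→φ1] = [72, 48]
r2 m[wind→φ2] = [60, 18]
r2 m[wind→φ4] = [120, 96]
r2 m[wet→φ2] = [1, 1]
r2 m[snow→φ0] = [1, 1]
r3 m[φ0→cld] = [10, 6]
r3 m[φ0→snow] = [342, 702]
r3 m[φ1→cld] = [312, 696]
r3 m[φ1→wind] = [648, 396]
r3 m[φ2→wind] = [12, 16]
r3 m[φ2→wet] = [546, 462]
r3 m[φ3→cld] = [9, 9]
r3 m[φ4→wind] = [6, 3]
r3 m[cld→φ0] = [45, 99]
r3 m[cld→φ1] = [90, 54]
r3 m[cld→φ3] = [50, 66]
r3 m[wind→φ1] = [72, 48]
r3 m[wind→φ2] = [60, 18]
r3 m[wind→φ4] = [120, 96]
r3 m[wet→φ2] = [1, 1]
r3 m[snow→φ0] = [1, 1]
r4 m[φ0→cld] = [10, 6]
r4 m[φ0→snow] = [342, 702]
r4 m[φ1→cld] = [312, 696]
r4 m[φ1→wind] = [648, 396]
r4 m[φ2→wind] = [12, 16]
r4 m[φ2→wet] = [546, 462]
r4 m[φ3→cld] = [9, 9]
r4 m[φ4→wind] = [6, 3]
r4 m[cld→φ0] = [2808, 6264]
r4 m[cld→φ1] = [90, 54]
r4 m[cld→φ3] = [3120, 4176]
r4 m[wind→φ1] = [72, 48]
r4 m[wind→φ2] = [3888, 1188]
r4 m[wind→φ4] = [7776, 6336]
r4 m[wet→φ2] = [1, 1]
r4 m[snow→φ0] = [1, 1]
r5 m[φ0→cld] = [10, 6]
r5 m[φ0→snow] = [21600, 44064]
r5 m[φ1→cld] = [312, 696]
r5 m[φ1→wind] = [648, 396]
r5 m[φ2→wind] = [12, 16]
r5 m[φ2→wet] = [35532, 30132]
r5 m[φ3→cld] = [9, 9]
r5 m[φ4→wind] = [6, 3]
r5 m[cld→φ0] = [2808, 6264]
r5 m[cld→φ1] = [90, 54]
r5 m[cld→φ3] = [3120, 4176]
r5 m[wind→φ1] = [72, 48]
r5 m[wind→φ2] = [3888, 1188]
r5 m[wind→φ4] = [7776, 6336]
r5 m[wet→φ2] = [1, 1]
r5 m[snow→φ0] = [1, 1]
r6 m[φ0→cld] = [10, 6]
r6 m[φ0→snow] = [21600, 44064]
r6 m[φ1→cld] = [312, 696]
r6 m[φ1→wind] = [648, 396]
r6 m[φ2→wind] = [12, 16]
r6 m[φ2→wet] = [35532, 30132]
r6 m[φ3→cld] = [9, 9]
r6 m[φ4→wind] = [6, 3]
r6 m[cld→φ0] = [2808, 6264]
r6 m[cld→φ1] = [90, 54]
r6 m[cld→φ3] = [3120, 4176]
r6 m[wind→φ1] = [72, 48]
r6 m[wind→φ2] = [3888, 1188]
r6 m[wind→φ4] = [7776, 6336]
r6 m[wet→φ2] = [1, 1]
r6 m[snow→φ0] = [1, 1]
fixed point reached at round 6
b[cld] = ⊗ incoming = [28080, 37584]

b[cld] = [28080, 37584]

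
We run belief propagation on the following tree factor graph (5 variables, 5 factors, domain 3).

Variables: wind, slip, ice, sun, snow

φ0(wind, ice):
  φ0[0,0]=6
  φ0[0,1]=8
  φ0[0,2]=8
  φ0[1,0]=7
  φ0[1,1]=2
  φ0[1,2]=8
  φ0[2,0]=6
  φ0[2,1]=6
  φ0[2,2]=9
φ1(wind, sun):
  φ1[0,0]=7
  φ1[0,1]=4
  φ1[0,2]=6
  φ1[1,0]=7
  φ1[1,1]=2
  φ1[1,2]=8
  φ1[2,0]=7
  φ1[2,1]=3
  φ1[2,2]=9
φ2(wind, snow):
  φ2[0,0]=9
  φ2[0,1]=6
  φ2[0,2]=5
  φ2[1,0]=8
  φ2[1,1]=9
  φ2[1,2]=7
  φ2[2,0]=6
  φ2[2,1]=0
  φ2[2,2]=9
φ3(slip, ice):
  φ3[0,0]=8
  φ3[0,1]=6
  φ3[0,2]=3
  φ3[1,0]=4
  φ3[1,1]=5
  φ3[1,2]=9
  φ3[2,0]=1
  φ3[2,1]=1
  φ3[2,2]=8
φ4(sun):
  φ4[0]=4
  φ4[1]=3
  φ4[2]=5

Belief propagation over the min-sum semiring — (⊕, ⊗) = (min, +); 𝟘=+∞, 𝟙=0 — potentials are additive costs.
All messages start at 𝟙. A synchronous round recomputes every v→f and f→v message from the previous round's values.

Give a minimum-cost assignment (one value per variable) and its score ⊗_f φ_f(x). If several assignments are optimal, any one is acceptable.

init: all messages = 𝟙 over 3 values
r1 m[φ0→wind] = [6, 2, 6]
r1 m[φ0→ice] = [6, 2, 8]
r1 m[φ1→wind] = [4, 2, 3]
r1 m[φ1→sun] = [7, 2, 6]
r1 m[φ2→wind] = [5, 7, 0]
r1 m[φ2→snow] = [6, 0, 5]
r1 m[φ3→slip] = [3, 4, 1]
r1 m[φ3→ice] = [1, 1, 3]
r1 m[φ4→sun] = [4, 3, 5]
r1 m[wind→φ0] = [0, 0, 0]
r1 m[wind→φ1] = [0, 0, 0]
r1 m[wind→φ2] = [0, 0, 0]
r1 m[slip→φ3] = [0, 0, 0]
r1 m[ice→φ0] = [0, 0, 0]
r1 m[ice→φ3] = [0, 0, 0]
r1 m[sun→φ1] = [0, 0, 0]
r1 m[sun→φ4] = [0, 0, 0]
r1 m[snow→φ2] = [0, 0, 0]
r2 m[φ0→wind] = [6, 2, 6]
r2 m[φ0→ice] = [6, 2, 8]
r2 m[φ1→wind] = [4, 2, 3]
r2 m[φ1→sun] = [7, 2, 6]
r2 m[φ2→wind] = [5, 7, 0]
r2 m[φ2→snow] = [6, 0, 5]
r2 m[φ3→slip] = [3, 4, 1]
r2 m[φ3→ice] = [1, 1, 3]
r2 m[φ4→sun] = [4, 3, 5]
r2 m[wind→φ0] = [9, 9, 3]
r2 m[wind→φ1] = [11, 9, 6]
r2 m[wind→φ2] = [10, 4, 9]
r2 m[slip→φ3] = [0, 0, 0]
r2 m[ice→φ0] = [1, 1, 3]
r2 m[ice→φ3] = [6, 2, 8]
r2 m[sun→φ1] = [4, 3, 5]
r2 m[sun→φ4] = [7, 2, 6]
r2 m[snow→φ2] = [0, 0, 0]
r3 m[φ0→wind] = [7, 3, 7]
r3 m[φ0→ice] = [9, 9, 12]
r3 m[φ1→wind] = [7, 5, 6]
r3 m[φ1→sun] = [13, 9, 15]
r3 m[φ2→wind] = [5, 7, 0]
r3 m[φ2→snow] = [12, 9, 11]
r3 m[φ3→slip] = [8, 7, 3]
r3 m[φ3→ice] = [1, 1, 3]
r3 m[φ4→sun] = [4, 3, 5]
r3 m[wind→φ0] = [9, 9, 3]
r3 m[wind→φ1] = [11, 9, 6]
r3 m[wind→φ2] = [10, 4, 9]
r3 m[slip→φ3] = [0, 0, 0]
r3 m[ice→φ0] = [1, 1, 3]
r3 m[ice→φ3] = [6, 2, 8]
r3 m[sun→φ1] = [4, 3, 5]
r3 m[sun→φ4] = [7, 2, 6]
r3 m[snow→φ2] = [0, 0, 0]
r4 m[φ0→wind] = [7, 3, 7]
r4 m[φ0→ice] = [9, 9, 12]
r4 m[φ1→wind] = [7, 5, 6]
r4 m[φ1→sun] = [13, 9, 15]
r4 m[φ2→wind] = [5, 7, 0]
r4 m[φ2→snow] = [12, 9, 11]
r4 m[φ3→slip] = [8, 7, 3]
r4 m[φ3→ice] = [1, 1, 3]
r4 m[φ4→sun] = [4, 3, 5]
r4 m[wind→φ0] = [12, 12, 6]
r4 m[wind→φ1] = [12, 10, 7]
r4 m[wind→φ2] = [14, 8, 13]
r4 m[slip→φ3] = [0, 0, 0]
r4 m[ice→φ0] = [1, 1, 3]
r4 m[ice→φ3] = [9, 9, 12]
r4 m[sun→φ1] = [4, 3, 5]
r4 m[sun→φ4] = [13, 9, 15]
r4 m[snow→φ2] = [0, 0, 0]
r5 m[φ0→wind] = [7, 3, 7]
r5 m[φ0→ice] = [12, 12, 15]
r5 m[φ1→wind] = [7, 5, 6]
r5 m[φ1→sun] = [14, 10, 16]
r5 m[φ2→wind] = [5, 7, 0]
r5 m[φ2→snow] = [16, 13, 15]
r5 m[φ3→slip] = [15, 13, 10]
r5 m[φ3→ice] = [1, 1, 3]
r5 m[φ4→sun] = [4, 3, 5]
r5 m[wind→φ0] = [12, 12, 6]
r5 m[wind→φ1] = [12, 10, 7]
r5 m[wind→φ2] = [14, 8, 13]
r5 m[slip→φ3] = [0, 0, 0]
r5 m[ice→φ0] = [1, 1, 3]
r5 m[ice→φ3] = [9, 9, 12]
r5 m[sun→φ1] = [4, 3, 5]
r5 m[sun→φ4] = [13, 9, 15]
r5 m[snow→φ2] = [0, 0, 0]
r6 m[φ0→wind] = [7, 3, 7]
r6 m[φ0→ice] = [12, 12, 15]
r6 m[φ1→wind] = [7, 5, 6]
r6 m[φ1→sun] = [14, 10, 16]
r6 m[φ2→wind] = [5, 7, 0]
r6 m[φ2→snow] = [16, 13, 15]
r6 m[φ3→slip] = [15, 13, 10]
r6 m[φ3→ice] = [1, 1, 3]
r6 m[φ4→sun] = [4, 3, 5]
r6 m[wind→φ0] = [12, 12, 6]
r6 m[wind→φ1] = [12, 10, 7]
r6 m[wind→φ2] = [14, 8, 13]
r6 m[slip→φ3] = [0, 0, 0]
r6 m[ice→φ0] = [1, 1, 3]
r6 m[ice→φ3] = [12, 12, 15]
r6 m[sun→φ1] = [4, 3, 5]
r6 m[sun→φ4] = [14, 10, 16]
r6 m[snow→φ2] = [0, 0, 0]
r7 m[φ0→wind] = [7, 3, 7]
r7 m[φ0→ice] = [12, 12, 15]
r7 m[φ1→wind] = [7, 5, 6]
r7 m[φ1→sun] = [14, 10, 16]
r7 m[φ2→wind] = [5, 7, 0]
r7 m[φ2→snow] = [16, 13, 15]
r7 m[φ3→slip] = [18, 16, 13]
r7 m[φ3→ice] = [1, 1, 3]
r7 m[φ4→sun] = [4, 3, 5]
r7 m[wind→φ0] = [12, 12, 6]
r7 m[wind→φ1] = [12, 10, 7]
r7 m[wind→φ2] = [14, 8, 13]
r7 m[slip→φ3] = [0, 0, 0]
r7 m[ice→φ0] = [1, 1, 3]
r7 m[ice→φ3] = [12, 12, 15]
r7 m[sun→φ1] = [4, 3, 5]
r7 m[sun→φ4] = [14, 10, 16]
r7 m[snow→φ2] = [0, 0, 0]
r8 m[φ0→wind] = [7, 3, 7]
r8 m[φ0→ice] = [12, 12, 15]
r8 m[φ1→wind] = [7, 5, 6]
r8 m[φ1→sun] = [14, 10, 16]
r8 m[φ2→wind] = [5, 7, 0]
r8 m[φ2→snow] = [16, 13, 15]
r8 m[φ3→slip] = [18, 16, 13]
r8 m[φ3→ice] = [1, 1, 3]
r8 m[φ4→sun] = [4, 3, 5]
r8 m[wind→φ0] = [12, 12, 6]
r8 m[wind→φ1] = [12, 10, 7]
r8 m[wind→φ2] = [14, 8, 13]
r8 m[slip→φ3] = [0, 0, 0]
r8 m[ice→φ0] = [1, 1, 3]
r8 m[ice→φ3] = [12, 12, 15]
r8 m[sun→φ1] = [4, 3, 5]
r8 m[sun→φ4] = [14, 10, 16]
r8 m[snow→φ2] = [0, 0, 0]
fixed point reached at round 8
traceback from wind: (wind=2, slip=2, ice=0, sun=1, snow=1), score=13

assignment: (wind=2, slip=2, ice=0, sun=1, snow=1); score = 13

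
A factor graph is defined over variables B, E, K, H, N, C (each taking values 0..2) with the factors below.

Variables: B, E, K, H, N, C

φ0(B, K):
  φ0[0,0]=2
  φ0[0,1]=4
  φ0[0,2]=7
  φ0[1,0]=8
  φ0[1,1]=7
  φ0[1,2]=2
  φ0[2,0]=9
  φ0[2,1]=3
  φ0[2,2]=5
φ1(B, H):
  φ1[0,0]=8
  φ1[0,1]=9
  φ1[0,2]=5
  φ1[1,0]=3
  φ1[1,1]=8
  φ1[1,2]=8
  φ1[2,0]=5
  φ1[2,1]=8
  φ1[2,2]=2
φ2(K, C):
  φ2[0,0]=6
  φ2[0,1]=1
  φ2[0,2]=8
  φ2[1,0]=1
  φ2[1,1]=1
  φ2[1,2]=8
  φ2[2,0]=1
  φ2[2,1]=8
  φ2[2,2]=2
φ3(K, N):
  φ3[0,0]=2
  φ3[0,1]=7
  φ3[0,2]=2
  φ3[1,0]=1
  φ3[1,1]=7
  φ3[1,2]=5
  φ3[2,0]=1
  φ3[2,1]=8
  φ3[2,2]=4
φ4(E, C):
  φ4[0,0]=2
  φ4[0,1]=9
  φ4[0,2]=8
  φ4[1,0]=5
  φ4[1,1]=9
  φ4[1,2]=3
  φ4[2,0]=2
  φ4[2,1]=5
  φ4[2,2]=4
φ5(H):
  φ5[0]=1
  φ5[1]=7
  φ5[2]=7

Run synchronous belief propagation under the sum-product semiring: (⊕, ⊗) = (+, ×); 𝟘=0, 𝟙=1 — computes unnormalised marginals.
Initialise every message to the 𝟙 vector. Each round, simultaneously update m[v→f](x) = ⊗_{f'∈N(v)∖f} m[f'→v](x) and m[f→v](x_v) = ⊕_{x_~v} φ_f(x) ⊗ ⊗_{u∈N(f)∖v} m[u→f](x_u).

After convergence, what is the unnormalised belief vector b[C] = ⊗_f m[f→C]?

init: all messages = 𝟙 over 3 values
r1 m[φ0→B] = [13, 17, 17]
r1 m[φ0→K] = [19, 14, 14]
r1 m[φ1→B] = [22, 19, 15]
r1 m[φ1→H] = [16, 25, 15]
r1 m[φ2→K] = [15, 10, 11]
r1 m[φ2→C] = [8, 10, 18]
r1 m[φ3→K] = [11, 13, 13]
r1 m[φ3→N] = [4, 22, 11]
r1 m[φ4→E] = [19, 17, 11]
r1 m[φ4→C] = [9, 23, 15]
r1 m[φ5→H] = [1, 7, 7]
r1 m[B→φ0] = [1, 1, 1]
r1 m[B→φ1] = [1, 1, 1]
r1 m[E→φ4] = [1, 1, 1]
r1 m[K→φ0] = [1, 1, 1]
r1 m[K→φ2] = [1, 1, 1]
r1 m[K→φ3] = [1, 1, 1]
r1 m[H→φ1] = [1, 1, 1]
r1 m[H→φ5] = [1, 1, 1]
r1 m[N→φ3] = [1, 1, 1]
r1 m[C→φ2] = [1, 1, 1]
r1 m[C→φ4] = [1, 1, 1]
r2 m[φ0→B] = [13, 17, 17]
r2 m[φ0→K] = [19, 14, 14]
r2 m[φ1→B] = [22, 19, 15]
r2 m[φ1→H] = [16, 25, 15]
r2 m[φ2→K] = [15, 10, 11]
r2 m[φ2→C] = [8, 10, 18]
r2 m[φ3→K] = [11, 13, 13]
r2 m[φ3→N] = [4, 22, 11]
r2 m[φ4→E] = [19, 17, 11]
r2 m[φ4→C] = [9, 23, 15]
r2 m[φ5→H] = [1, 7, 7]
r2 m[B→φ0] = [22, 19, 15]
r2 m[B→φ1] = [13, 17, 17]
r2 m[E→φ4] = [1, 1, 1]
r2 m[K→φ0] = [165, 130, 143]
r2 m[K→φ2] = [209, 182, 182]
r2 m[K→φ3] = [285, 140, 154]
r2 m[H→φ1] = [1, 7, 7]
r2 m[H→φ5] = [16, 25, 15]
r2 m[N→φ3] = [1, 1, 1]
r2 m[C→φ2] = [9, 23, 15]
r2 m[C→φ4] = [8, 10, 18]
r3 m[φ0→B] = [1851, 2516, 2590]
r3 m[φ0→K] = [331, 266, 267]
r3 m[φ1→B] = [106, 115, 75]
r3 m[φ1→H] = [240, 389, 235]
r3 m[φ2→K] = [197, 152, 223]
r3 m[φ2→C] = [1618, 1847, 3492]
r3 m[φ3→K] = [11, 13, 13]
r3 m[φ3→N] = [864, 4207, 1886]
r3 m[φ4→E] = [250, 184, 138]
r3 m[φ4→C] = [9, 23, 15]
r3 m[φ5→H] = [1, 7, 7]
r3 m[B→φ0] = [22, 19, 15]
r3 m[B→φ1] = [13, 17, 17]
r3 m[E→φ4] = [1, 1, 1]
r3 m[K→φ0] = [165, 130, 143]
r3 m[K→φ2] = [209, 182, 182]
r3 m[K→φ3] = [285, 140, 154]
r3 m[H→φ1] = [1, 7, 7]
r3 m[H→φ5] = [16, 25, 15]
r3 m[N→φ3] = [1, 1, 1]
r3 m[C→φ2] = [9, 23, 15]
r3 m[C→φ4] = [8, 10, 18]
r4 m[φ0→B] = [1851, 2516, 2590]
r4 m[φ0→K] = [331, 266, 267]
r4 m[φ1→B] = [106, 115, 75]
r4 m[φ1→H] = [240, 389, 235]
r4 m[φ2→K] = [197, 152, 223]
r4 m[φ2→C] = [1618, 1847, 3492]
r4 m[φ3→K] = [11, 13, 13]
r4 m[φ3→N] = [864, 4207, 1886]
r4 m[φ4→E] = [250, 184, 138]
r4 m[φ4→C] = [9, 23, 15]
r4 m[φ5→H] = [1, 7, 7]
r4 m[B→φ0] = [106, 115, 75]
r4 m[B→φ1] = [1851, 2516, 2590]
r4 m[E→φ4] = [1, 1, 1]
r4 m[K→φ0] = [2167, 1976, 2899]
r4 m[K→φ2] = [3641, 3458, 3471]
r4 m[K→φ3] = [65207, 40432, 59541]
r4 m[H→φ1] = [1, 7, 7]
r4 m[H→φ5] = [240, 389, 235]
r4 m[N→φ3] = [1, 1, 1]
r4 m[C→φ2] = [9, 23, 15]
r4 m[C→φ4] = [1618, 1847, 3492]
r5 m[φ0→B] = [32531, 36966, 39926]
r5 m[φ0→K] = [1807, 1454, 1347]
r5 m[φ1→B] = [106, 115, 75]
r5 m[φ1→H] = [35306, 57507, 34563]
r5 m[φ2→K] = [197, 152, 223]
r5 m[φ2→C] = [28775, 34867, 63734]
r5 m[φ3→K] = [11, 13, 13]
r5 m[φ3→N] = [230387, 1215801, 570738]
r5 m[φ4→E] = [47795, 35189, 26439]
r5 m[φ4→C] = [9, 23, 15]
r5 m[φ5→H] = [1, 7, 7]
r5 m[B→φ0] = [106, 115, 75]
r5 m[B→φ1] = [1851, 2516, 2590]
r5 m[E→φ4] = [1, 1, 1]
r5 m[K→φ0] = [2167, 1976, 2899]
r5 m[K→φ2] = [3641, 3458, 3471]
r5 m[K→φ3] = [65207, 40432, 59541]
r5 m[H→φ1] = [1, 7, 7]
r5 m[H→φ5] = [240, 389, 235]
r5 m[N→φ3] = [1, 1, 1]
r5 m[C→φ2] = [9, 23, 15]
r5 m[C→φ4] = [1618, 1847, 3492]
r6 m[φ0→B] = [32531, 36966, 39926]
r6 m[φ0→K] = [1807, 1454, 1347]
r6 m[φ1→B] = [106, 115, 75]
r6 m[φ1→H] = [35306, 57507, 34563]
r6 m[φ2→K] = [197, 152, 223]
r6 m[φ2→C] = [28775, 34867, 63734]
r6 m[φ3→K] = [11, 13, 13]
r6 m[φ3→N] = [230387, 1215801, 570738]
r6 m[φ4→E] = [47795, 35189, 26439]
r6 m[φ4→C] = [9, 23, 15]
r6 m[φ5→H] = [1, 7, 7]
r6 m[B→φ0] = [106, 115, 75]
r6 m[B→φ1] = [32531, 36966, 39926]
r6 m[E→φ4] = [1, 1, 1]
r6 m[K→φ0] = [2167, 1976, 2899]
r6 m[K→φ2] = [19877, 18902, 17511]
r6 m[K→φ3] = [355979, 221008, 300381]
r6 m[H→φ1] = [1, 7, 7]
r6 m[H→φ5] = [35306, 57507, 34563]
r6 m[N→φ3] = [1, 1, 1]
r6 m[C→φ2] = [9, 23, 15]
r6 m[C→φ4] = [28775, 34867, 63734]
r7 m[φ0→B] = [32531, 36966, 39926]
r7 m[φ0→K] = [1807, 1454, 1347]
r7 m[φ1→B] = [106, 115, 75]
r7 m[φ1→H] = [570776, 907915, 538235]
r7 m[φ2→K] = [197, 152, 223]
r7 m[φ2→C] = [155675, 178867, 345254]
r7 m[φ3→K] = [11, 13, 13]
r7 m[φ3→N] = [1233347, 6441957, 3018522]
r7 m[φ4→E] = [881225, 648880, 486821]
r7 m[φ4→C] = [9, 23, 15]
r7 m[φ5→H] = [1, 7, 7]
r7 m[B→φ0] = [106, 115, 75]
r7 m[B→φ1] = [32531, 36966, 39926]
r7 m[E→φ4] = [1, 1, 1]
r7 m[K→φ0] = [2167, 1976, 2899]
r7 m[K→φ2] = [19877, 18902, 17511]
r7 m[K→φ3] = [355979, 221008, 300381]
r7 m[H→φ1] = [1, 7, 7]
r7 m[H→φ5] = [35306, 57507, 34563]
r7 m[N→φ3] = [1, 1, 1]
r7 m[C→φ2] = [9, 23, 15]
r7 m[C→φ4] = [28775, 34867, 63734]
r8 m[φ0→B] = [32531, 36966, 39926]
r8 m[φ0→K] = [1807, 1454, 1347]
r8 m[φ1→B] = [106, 115, 75]
r8 m[φ1→H] = [570776, 907915, 538235]
r8 m[φ2→K] = [197, 152, 223]
r8 m[φ2→C] = [155675, 178867, 345254]
r8 m[φ3→K] = [11, 13, 13]
r8 m[φ3→N] = [1233347, 6441957, 3018522]
r8 m[φ4→E] = [881225, 648880, 486821]
r8 m[φ4→C] = [9, 23, 15]
r8 m[φ5→H] = [1, 7, 7]
r8 m[B→φ0] = [106, 115, 75]
r8 m[B→φ1] = [32531, 36966, 39926]
r8 m[E→φ4] = [1, 1, 1]
r8 m[K→φ0] = [2167, 1976, 2899]
r8 m[K→φ2] = [19877, 18902, 17511]
r8 m[K→φ3] = [355979, 221008, 300381]
r8 m[H→φ1] = [1, 7, 7]
r8 m[H→φ5] = [570776, 907915, 538235]
r8 m[N→φ3] = [1, 1, 1]
r8 m[C→φ2] = [9, 23, 15]
r8 m[C→φ4] = [155675, 178867, 345254]
r9 m[φ0→B] = [32531, 36966, 39926]
r9 m[φ0→K] = [1807, 1454, 1347]
r9 m[φ1→B] = [106, 115, 75]
r9 m[φ1→H] = [570776, 907915, 538235]
r9 m[φ2→K] = [197, 152, 223]
r9 m[φ2→C] = [155675, 178867, 345254]
r9 m[φ3→K] = [11, 13, 13]
r9 m[φ3→N] = [1233347, 6441957, 3018522]
r9 m[φ4→E] = [4683185, 3423940, 2586701]
r9 m[φ4→C] = [9, 23, 15]
r9 m[φ5→H] = [1, 7, 7]
r9 m[B→φ0] = [106, 115, 75]
r9 m[B→φ1] = [32531, 36966, 39926]
r9 m[E→φ4] = [1, 1, 1]
r9 m[K→φ0] = [2167, 1976, 2899]
r9 m[K→φ2] = [19877, 18902, 17511]
r9 m[K→φ3] = [355979, 221008, 300381]
r9 m[H→φ1] = [1, 7, 7]
r9 m[H→φ5] = [570776, 907915, 538235]
r9 m[N→φ3] = [1, 1, 1]
r9 m[C→φ2] = [9, 23, 15]
r9 m[C→φ4] = [155675, 178867, 345254]
r10 m[φ0→B] = [32531, 36966, 39926]
r10 m[φ0→K] = [1807, 1454, 1347]
r10 m[φ1→B] = [106, 115, 75]
r10 m[φ1→H] = [570776, 907915, 538235]
r10 m[φ2→K] = [197, 152, 223]
r10 m[φ2→C] = [155675, 178867, 345254]
r10 m[φ3→K] = [11, 13, 13]
r10 m[φ3→N] = [1233347, 6441957, 3018522]
r10 m[φ4→E] = [4683185, 3423940, 2586701]
r10 m[φ4→C] = [9, 23, 15]
r10 m[φ5→H] = [1, 7, 7]
r10 m[B→φ0] = [106, 115, 75]
r10 m[B→φ1] = [32531, 36966, 39926]
r10 m[E→φ4] = [1, 1, 1]
r10 m[K→φ0] = [2167, 1976, 2899]
r10 m[K→φ2] = [19877, 18902, 17511]
r10 m[K→φ3] = [355979, 221008, 300381]
r10 m[H→φ1] = [1, 7, 7]
r10 m[H→φ5] = [570776, 907915, 538235]
r10 m[N→φ3] = [1, 1, 1]
r10 m[C→φ2] = [9, 23, 15]
r10 m[C→φ4] = [155675, 178867, 345254]
fixed point reached at round 10
b[C] = ⊗ incoming = [1401075, 4113941, 5178810]

b[C] = [1401075, 4113941, 5178810]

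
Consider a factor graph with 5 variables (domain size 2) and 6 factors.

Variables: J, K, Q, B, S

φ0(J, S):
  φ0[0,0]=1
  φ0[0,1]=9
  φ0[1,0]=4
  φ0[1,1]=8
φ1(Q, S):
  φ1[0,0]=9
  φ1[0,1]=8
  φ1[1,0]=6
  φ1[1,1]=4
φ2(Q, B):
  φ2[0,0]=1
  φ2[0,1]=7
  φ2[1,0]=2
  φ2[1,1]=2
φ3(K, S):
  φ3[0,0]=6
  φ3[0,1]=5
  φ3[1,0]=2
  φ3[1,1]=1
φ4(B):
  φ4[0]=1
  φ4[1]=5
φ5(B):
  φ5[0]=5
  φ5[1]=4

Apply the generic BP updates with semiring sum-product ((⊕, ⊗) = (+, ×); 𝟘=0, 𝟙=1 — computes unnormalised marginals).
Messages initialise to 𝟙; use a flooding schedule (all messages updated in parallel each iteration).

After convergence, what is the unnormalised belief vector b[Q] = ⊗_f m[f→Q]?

init: all messages = 𝟙 over 2 values
r1 m[φ0→J] = [10, 12]
r1 m[φ0→S] = [5, 17]
r1 m[φ1→Q] = [17, 10]
r1 m[φ1→S] = [15, 12]
r1 m[φ2→Q] = [8, 4]
r1 m[φ2→B] = [3, 9]
r1 m[φ3→K] = [11, 3]
r1 m[φ3→S] = [8, 6]
r1 m[φ4→B] = [1, 5]
r1 m[φ5→B] = [5, 4]
r1 m[J→φ0] = [1, 1]
r1 m[K→φ3] = [1, 1]
r1 m[Q→φ1] = [1, 1]
r1 m[Q→φ2] = [1, 1]
r1 m[B→φ2] = [1, 1]
r1 m[B→φ4] = [1, 1]
r1 m[B→φ5] = [1, 1]
r1 m[S→φ0] = [1, 1]
r1 m[S→φ1] = [1, 1]
r1 m[S→φ3] = [1, 1]
r2 m[φ0→J] = [10, 12]
r2 m[φ0→S] = [5, 17]
r2 m[φ1→Q] = [17, 10]
r2 m[φ1→S] = [15, 12]
r2 m[φ2→Q] = [8, 4]
r2 m[φ2→B] = [3, 9]
r2 m[φ3→K] = [11, 3]
r2 m[φ3→S] = [8, 6]
r2 m[φ4→B] = [1, 5]
r2 m[φ5→B] = [5, 4]
r2 m[J→φ0] = [1, 1]
r2 m[K→φ3] = [1, 1]
r2 m[Q→φ1] = [8, 4]
r2 m[Q→φ2] = [17, 10]
r2 m[B→φ2] = [5, 20]
r2 m[B→φ4] = [15, 36]
r2 m[B→φ5] = [3, 45]
r2 m[S→φ0] = [120, 72]
r2 m[S→φ1] = [40, 102]
r2 m[S→φ3] = [75, 204]
r3 m[φ0→J] = [768, 1056]
r3 m[φ0→S] = [5, 17]
r3 m[φ1→Q] = [1176, 648]
r3 m[φ1→S] = [96, 80]
r3 m[φ2→Q] = [145, 50]
r3 m[φ2→B] = [37, 139]
r3 m[φ3→K] = [1470, 354]
r3 m[φ3→S] = [8, 6]
r3 m[φ4→B] = [1, 5]
r3 m[φ5→B] = [5, 4]
r3 m[J→φ0] = [1, 1]
r3 m[K→φ3] = [1, 1]
r3 m[Q→φ1] = [8, 4]
r3 m[Q→φ2] = [17, 10]
r3 m[B→φ2] = [5, 20]
r3 m[B→φ4] = [15, 36]
r3 m[B→φ5] = [3, 45]
r3 m[S→φ0] = [120, 72]
r3 m[S→φ1] = [40, 102]
r3 m[S→φ3] = [75, 204]
r4 m[φ0→J] = [768, 1056]
r4 m[φ0→S] = [5, 17]
r4 m[φ1→Q] = [1176, 648]
r4 m[φ1→S] = [96, 80]
r4 m[φ2→Q] = [145, 50]
r4 m[φ2→B] = [37, 139]
r4 m[φ3→K] = [1470, 354]
r4 m[φ3→S] = [8, 6]
r4 m[φ4→B] = [1, 5]
r4 m[φ5→B] = [5, 4]
r4 m[J→φ0] = [1, 1]
r4 m[K→φ3] = [1, 1]
r4 m[Q→φ1] = [145, 50]
r4 m[Q→φ2] = [1176, 648]
r4 m[B→φ2] = [5, 20]
r4 m[B→φ4] = [185, 556]
r4 m[B→φ5] = [37, 695]
r4 m[S→φ0] = [768, 480]
r4 m[S→φ1] = [40, 102]
r4 m[S→φ3] = [480, 1360]
r5 m[φ0→J] = [5088, 6912]
r5 m[φ0→S] = [5, 17]
r5 m[φ1→Q] = [1176, 648]
r5 m[φ1→S] = [1605, 1360]
r5 m[φ2→Q] = [145, 50]
r5 m[φ2→B] = [2472, 9528]
r5 m[φ3→K] = [9680, 2320]
r5 m[φ3→S] = [8, 6]
r5 m[φ4→B] = [1, 5]
r5 m[φ5→B] = [5, 4]
r5 m[J→φ0] = [1, 1]
r5 m[K→φ3] = [1, 1]
r5 m[Q→φ1] = [145, 50]
r5 m[Q→φ2] = [1176, 648]
r5 m[B→φ2] = [5, 20]
r5 m[B→φ4] = [185, 556]
r5 m[B→φ5] = [37, 695]
r5 m[S→φ0] = [768, 480]
r5 m[S→φ1] = [40, 102]
r5 m[S→φ3] = [480, 1360]
r6 m[φ0→J] = [5088, 6912]
r6 m[φ0→S] = [5, 17]
r6 m[φ1→Q] = [1176, 648]
r6 m[φ1→S] = [1605, 1360]
r6 m[φ2→Q] = [145, 50]
r6 m[φ2→B] = [2472, 9528]
r6 m[φ3→K] = [9680, 2320]
r6 m[φ3→S] = [8, 6]
r6 m[φ4→B] = [1, 5]
r6 m[φ5→B] = [5, 4]
r6 m[J→φ0] = [1, 1]
r6 m[K→φ3] = [1, 1]
r6 m[Q→φ1] = [145, 50]
r6 m[Q→φ2] = [1176, 648]
r6 m[B→φ2] = [5, 20]
r6 m[B→φ4] = [12360, 38112]
r6 m[B→φ5] = [2472, 47640]
r6 m[S→φ0] = [12840, 8160]
r6 m[S→φ1] = [40, 102]
r6 m[S→φ3] = [8025, 23120]
r7 m[φ0→J] = [86280, 116640]
r7 m[φ0→S] = [5, 17]
r7 m[φ1→Q] = [1176, 648]
r7 m[φ1→S] = [1605, 1360]
r7 m[φ2→Q] = [145, 50]
r7 m[φ2→B] = [2472, 9528]
r7 m[φ3→K] = [163750, 39170]
r7 m[φ3→S] = [8, 6]
r7 m[φ4→B] = [1, 5]
r7 m[φ5→B] = [5, 4]
r7 m[J→φ0] = [1, 1]
r7 m[K→φ3] = [1, 1]
r7 m[Q→φ1] = [145, 50]
r7 m[Q→φ2] = [1176, 648]
r7 m[B→φ2] = [5, 20]
r7 m[B→φ4] = [12360, 38112]
r7 m[B→φ5] = [2472, 47640]
r7 m[S→φ0] = [12840, 8160]
r7 m[S→φ1] = [40, 102]
r7 m[S→φ3] = [8025, 23120]
r8 m[φ0→J] = [86280, 116640]
r8 m[φ0→S] = [5, 17]
r8 m[φ1→Q] = [1176, 648]
r8 m[φ1→S] = [1605, 1360]
r8 m[φ2→Q] = [145, 50]
r8 m[φ2→B] = [2472, 9528]
r8 m[φ3→K] = [163750, 39170]
r8 m[φ3→S] = [8, 6]
r8 m[φ4→B] = [1, 5]
r8 m[φ5→B] = [5, 4]
r8 m[J→φ0] = [1, 1]
r8 m[K→φ3] = [1, 1]
r8 m[Q→φ1] = [145, 50]
r8 m[Q→φ2] = [1176, 648]
r8 m[B→φ2] = [5, 20]
r8 m[B→φ4] = [12360, 38112]
r8 m[B→φ5] = [2472, 47640]
r8 m[S→φ0] = [12840, 8160]
r8 m[S→φ1] = [40, 102]
r8 m[S→φ3] = [8025, 23120]
fixed point reached at round 8
b[Q] = ⊗ incoming = [170520, 32400]

b[Q] = [170520, 32400]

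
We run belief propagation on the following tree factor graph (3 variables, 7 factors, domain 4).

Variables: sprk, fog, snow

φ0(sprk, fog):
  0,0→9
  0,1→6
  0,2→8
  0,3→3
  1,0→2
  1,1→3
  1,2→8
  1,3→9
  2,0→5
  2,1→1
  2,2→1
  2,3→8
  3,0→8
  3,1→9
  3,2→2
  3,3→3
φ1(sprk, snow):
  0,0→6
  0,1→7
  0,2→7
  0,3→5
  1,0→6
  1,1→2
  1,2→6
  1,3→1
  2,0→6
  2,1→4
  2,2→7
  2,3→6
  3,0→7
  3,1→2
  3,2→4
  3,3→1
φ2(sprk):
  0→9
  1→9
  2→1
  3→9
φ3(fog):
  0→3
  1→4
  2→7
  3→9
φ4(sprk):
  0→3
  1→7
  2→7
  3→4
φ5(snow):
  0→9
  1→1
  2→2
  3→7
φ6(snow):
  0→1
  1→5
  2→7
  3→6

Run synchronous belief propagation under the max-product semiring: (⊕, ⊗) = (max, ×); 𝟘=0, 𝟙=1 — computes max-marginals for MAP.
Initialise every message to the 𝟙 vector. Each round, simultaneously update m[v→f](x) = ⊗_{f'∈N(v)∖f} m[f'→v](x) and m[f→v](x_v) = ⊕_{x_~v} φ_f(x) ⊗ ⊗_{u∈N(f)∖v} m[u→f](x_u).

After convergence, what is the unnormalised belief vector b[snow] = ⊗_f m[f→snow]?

init: all messages = 𝟙 over 4 values
r1 m[φ0→sprk] = [9, 9, 8, 9]
r1 m[φ0→fog] = [9, 9, 8, 9]
r1 m[φ1→sprk] = [7, 6, 7, 7]
r1 m[φ1→snow] = [7, 7, 7, 6]
r1 m[φ2→sprk] = [9, 9, 1, 9]
r1 m[φ3→fog] = [3, 4, 7, 9]
r1 m[φ4→sprk] = [3, 7, 7, 4]
r1 m[φ5→snow] = [9, 1, 2, 7]
r1 m[φ6→snow] = [1, 5, 7, 6]
r1 m[sprk→φ0] = [1, 1, 1, 1]
r1 m[sprk→φ1] = [1, 1, 1, 1]
r1 m[sprk→φ2] = [1, 1, 1, 1]
r1 m[sprk→φ4] = [1, 1, 1, 1]
r1 m[fog→φ0] = [1, 1, 1, 1]
r1 m[fog→φ3] = [1, 1, 1, 1]
r1 m[snow→φ1] = [1, 1, 1, 1]
r1 m[snow→φ5] = [1, 1, 1, 1]
r1 m[snow→φ6] = [1, 1, 1, 1]
r2 m[φ0→sprk] = [9, 9, 8, 9]
r2 m[φ0→fog] = [9, 9, 8, 9]
r2 m[φ1→sprk] = [7, 6, 7, 7]
r2 m[φ1→snow] = [7, 7, 7, 6]
r2 m[φ2→sprk] = [9, 9, 1, 9]
r2 m[φ3→fog] = [3, 4, 7, 9]
r2 m[φ4→sprk] = [3, 7, 7, 4]
r2 m[φ5→snow] = [9, 1, 2, 7]
r2 m[φ6→snow] = [1, 5, 7, 6]
r2 m[sprk→φ0] = [189, 378, 49, 252]
r2 m[sprk→φ1] = [243, 567, 56, 324]
r2 m[sprk→φ2] = [189, 378, 392, 252]
r2 m[sprk→φ4] = [567, 486, 56, 567]
r2 m[fog→φ0] = [3, 4, 7, 9]
r2 m[fog→φ3] = [9, 9, 8, 9]
r2 m[snow→φ1] = [9, 5, 14, 42]
r2 m[snow→φ5] = [7, 35, 49, 36]
r2 m[snow→φ6] = [63, 7, 14, 42]
r3 m[φ0→sprk] = [56, 81, 72, 36]
r3 m[φ0→fog] = [2016, 2268, 3024, 3402]
r3 m[φ1→sprk] = [210, 84, 252, 63]
r3 m[φ1→snow] = [3402, 1701, 3402, 1215]
r3 m[φ2→sprk] = [9, 9, 1, 9]
r3 m[φ3→fog] = [3, 4, 7, 9]
r3 m[φ4→sprk] = [3, 7, 7, 4]
r3 m[φ5→snow] = [9, 1, 2, 7]
r3 m[φ6→snow] = [1, 5, 7, 6]
r3 m[sprk→φ0] = [189, 378, 49, 252]
r3 m[sprk→φ1] = [243, 567, 56, 324]
r3 m[sprk→φ2] = [189, 378, 392, 252]
r3 m[sprk→φ4] = [567, 486, 56, 567]
r3 m[fog→φ0] = [3, 4, 7, 9]
r3 m[fog→φ3] = [9, 9, 8, 9]
r3 m[snow→φ1] = [9, 5, 14, 42]
r3 m[snow→φ5] = [7, 35, 49, 36]
r3 m[snow→φ6] = [63, 7, 14, 42]
r4 m[φ0→sprk] = [56, 81, 72, 36]
r4 m[φ0→fog] = [2016, 2268, 3024, 3402]
r4 m[φ1→sprk] = [210, 84, 252, 63]
r4 m[φ1→snow] = [3402, 1701, 3402, 1215]
r4 m[φ2→sprk] = [9, 9, 1, 9]
r4 m[φ3→fog] = [3, 4, 7, 9]
r4 m[φ4→sprk] = [3, 7, 7, 4]
r4 m[φ5→snow] = [9, 1, 2, 7]
r4 m[φ6→snow] = [1, 5, 7, 6]
r4 m[sprk→φ0] = [5670, 5292, 1764, 2268]
r4 m[sprk→φ1] = [1512, 5103, 504, 1296]
r4 m[sprk→φ2] = [35280, 47628, 127008, 9072]
r4 m[sprk→φ4] = [105840, 61236, 18144, 20412]
r4 m[fog→φ0] = [3, 4, 7, 9]
r4 m[fog→φ3] = [2016, 2268, 3024, 3402]
r4 m[snow→φ1] = [9, 5, 14, 42]
r4 m[snow→φ5] = [3402, 8505, 23814, 7290]
r4 m[snow→φ6] = [30618, 1701, 6804, 8505]
r5 m[φ0→sprk] = [56, 81, 72, 36]
r5 m[φ0→fog] = [51030, 34020, 45360, 47628]
r5 m[φ1→sprk] = [210, 84, 252, 63]
r5 m[φ1→snow] = [30618, 10584, 30618, 7560]
r5 m[φ2→sprk] = [9, 9, 1, 9]
r5 m[φ3→fog] = [3, 4, 7, 9]
r5 m[φ4→sprk] = [3, 7, 7, 4]
r5 m[φ5→snow] = [9, 1, 2, 7]
r5 m[φ6→snow] = [1, 5, 7, 6]
r5 m[sprk→φ0] = [5670, 5292, 1764, 2268]
r5 m[sprk→φ1] = [1512, 5103, 504, 1296]
r5 m[sprk→φ2] = [35280, 47628, 127008, 9072]
r5 m[sprk→φ4] = [105840, 61236, 18144, 20412]
r5 m[fog→φ0] = [3, 4, 7, 9]
r5 m[fog→φ3] = [2016, 2268, 3024, 3402]
r5 m[snow→φ1] = [9, 5, 14, 42]
r5 m[snow→φ5] = [3402, 8505, 23814, 7290]
r5 m[snow→φ6] = [30618, 1701, 6804, 8505]
r6 m[φ0→sprk] = [56, 81, 72, 36]
r6 m[φ0→fog] = [51030, 34020, 45360, 47628]
r6 m[φ1→sprk] = [210, 84, 252, 63]
r6 m[φ1→snow] = [30618, 10584, 30618, 7560]
r6 m[φ2→sprk] = [9, 9, 1, 9]
r6 m[φ3→fog] = [3, 4, 7, 9]
r6 m[φ4→sprk] = [3, 7, 7, 4]
r6 m[φ5→snow] = [9, 1, 2, 7]
r6 m[φ6→snow] = [1, 5, 7, 6]
r6 m[sprk→φ0] = [5670, 5292, 1764, 2268]
r6 m[sprk→φ1] = [1512, 5103, 504, 1296]
r6 m[sprk→φ2] = [35280, 47628, 127008, 9072]
r6 m[sprk→φ4] = [105840, 61236, 18144, 20412]
r6 m[fog→φ0] = [3, 4, 7, 9]
r6 m[fog→φ3] = [51030, 34020, 45360, 47628]
r6 m[snow→φ1] = [9, 5, 14, 42]
r6 m[snow→φ5] = [30618, 52920, 214326, 45360]
r6 m[snow→φ6] = [275562, 10584, 61236, 52920]
r7 m[φ0→sprk] = [56, 81, 72, 36]
r7 m[φ0→fog] = [51030, 34020, 45360, 47628]
r7 m[φ1→sprk] = [210, 84, 252, 63]
r7 m[φ1→snow] = [30618, 10584, 30618, 7560]
r7 m[φ2→sprk] = [9, 9, 1, 9]
r7 m[φ3→fog] = [3, 4, 7, 9]
r7 m[φ4→sprk] = [3, 7, 7, 4]
r7 m[φ5→snow] = [9, 1, 2, 7]
r7 m[φ6→snow] = [1, 5, 7, 6]
r7 m[sprk→φ0] = [5670, 5292, 1764, 2268]
r7 m[sprk→φ1] = [1512, 5103, 504, 1296]
r7 m[sprk→φ2] = [35280, 47628, 127008, 9072]
r7 m[sprk→φ4] = [105840, 61236, 18144, 20412]
r7 m[fog→φ0] = [3, 4, 7, 9]
r7 m[fog→φ3] = [51030, 34020, 45360, 47628]
r7 m[snow→φ1] = [9, 5, 14, 42]
r7 m[snow→φ5] = [30618, 52920, 214326, 45360]
r7 m[snow→φ6] = [275562, 10584, 61236, 52920]
fixed point reached at round 7
b[snow] = ⊗ incoming = [275562, 52920, 428652, 317520]

b[snow] = [275562, 52920, 428652, 317520]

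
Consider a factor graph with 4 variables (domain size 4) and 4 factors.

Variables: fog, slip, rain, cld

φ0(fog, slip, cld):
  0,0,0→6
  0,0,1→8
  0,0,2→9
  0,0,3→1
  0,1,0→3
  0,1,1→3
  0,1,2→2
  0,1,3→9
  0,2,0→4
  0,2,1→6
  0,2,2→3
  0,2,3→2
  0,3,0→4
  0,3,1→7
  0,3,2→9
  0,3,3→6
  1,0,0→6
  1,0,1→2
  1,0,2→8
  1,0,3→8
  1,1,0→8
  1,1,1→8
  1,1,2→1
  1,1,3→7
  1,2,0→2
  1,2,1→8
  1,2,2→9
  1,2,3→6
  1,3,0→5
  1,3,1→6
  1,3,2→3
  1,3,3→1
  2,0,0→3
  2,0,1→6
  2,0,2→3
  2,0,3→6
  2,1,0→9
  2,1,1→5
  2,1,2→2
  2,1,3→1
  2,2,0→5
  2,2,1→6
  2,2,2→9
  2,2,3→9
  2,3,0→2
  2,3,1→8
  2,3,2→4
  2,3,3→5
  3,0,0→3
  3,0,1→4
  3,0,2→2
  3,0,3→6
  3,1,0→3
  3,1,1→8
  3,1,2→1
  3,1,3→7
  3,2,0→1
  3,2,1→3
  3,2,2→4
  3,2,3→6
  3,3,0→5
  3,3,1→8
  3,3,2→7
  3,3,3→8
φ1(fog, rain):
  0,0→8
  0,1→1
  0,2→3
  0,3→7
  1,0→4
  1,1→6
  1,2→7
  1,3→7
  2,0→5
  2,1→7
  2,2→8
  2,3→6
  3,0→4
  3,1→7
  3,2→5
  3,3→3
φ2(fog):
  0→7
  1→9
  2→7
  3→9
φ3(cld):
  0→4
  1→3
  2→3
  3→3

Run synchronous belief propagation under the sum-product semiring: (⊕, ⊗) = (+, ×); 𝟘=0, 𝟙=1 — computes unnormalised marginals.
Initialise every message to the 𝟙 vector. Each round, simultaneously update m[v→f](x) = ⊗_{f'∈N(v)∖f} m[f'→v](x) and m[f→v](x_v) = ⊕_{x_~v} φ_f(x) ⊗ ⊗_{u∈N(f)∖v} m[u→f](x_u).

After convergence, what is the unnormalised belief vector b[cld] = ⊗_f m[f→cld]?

init: all messages = 𝟙 over 4 values
r1 m[φ0→fog] = [82, 88, 83, 76]
r1 m[φ0→slip] = [81, 77, 83, 88]
r1 m[φ0→cld] = [69, 96, 76, 88]
r1 m[φ1→fog] = [19, 24, 26, 19]
r1 m[φ1→rain] = [21, 21, 23, 23]
r1 m[φ2→fog] = [7, 9, 7, 9]
r1 m[φ3→cld] = [4, 3, 3, 3]
r1 m[fog→φ0] = [1, 1, 1, 1]
r1 m[fog→φ1] = [1, 1, 1, 1]
r1 m[fog→φ2] = [1, 1, 1, 1]
r1 m[slip→φ0] = [1, 1, 1, 1]
r1 m[rain→φ1] = [1, 1, 1, 1]
r1 m[cld→φ0] = [1, 1, 1, 1]
r1 m[cld→φ3] = [1, 1, 1, 1]
r2 m[φ0→fog] = [82, 88, 83, 76]
r2 m[φ0→slip] = [81, 77, 83, 88]
r2 m[φ0→cld] = [69, 96, 76, 88]
r2 m[φ1→fog] = [19, 24, 26, 19]
r2 m[φ1→rain] = [21, 21, 23, 23]
r2 m[φ2→fog] = [7, 9, 7, 9]
r2 m[φ3→cld] = [4, 3, 3, 3]
r2 m[fog→φ0] = [133, 216, 182, 171]
r2 m[fog→φ1] = [574, 792, 581, 684]
r2 m[fog→φ2] = [1558, 2112, 2158, 1444]
r2 m[slip→φ0] = [1, 1, 1, 1]
r2 m[rain→φ1] = [1, 1, 1, 1]
r2 m[cld→φ0] = [4, 3, 3, 3]
r2 m[cld→φ3] = [69, 96, 76, 88]
r3 m[φ0→fog] = [263, 285, 268, 240]
r3 m[φ0→slip] = [45804, 45642, 47246, 47663]
r3 m[φ0→cld] = [12307, 16859, 13265, 15585]
r3 m[φ1→fog] = [19, 24, 26, 19]
r3 m[φ1→rain] = [13401, 14181, 15334, 15100]
r3 m[φ2→fog] = [7, 9, 7, 9]
r3 m[φ3→cld] = [4, 3, 3, 3]
r3 m[fog→φ0] = [133, 216, 182, 171]
r3 m[fog→φ1] = [574, 792, 581, 684]
r3 m[fog→φ2] = [1558, 2112, 2158, 1444]
r3 m[slip→φ0] = [1, 1, 1, 1]
r3 m[rain→φ1] = [1, 1, 1, 1]
r3 m[cld→φ0] = [4, 3, 3, 3]
r3 m[cld→φ3] = [69, 96, 76, 88]
r4 m[φ0→fog] = [263, 285, 268, 240]
r4 m[φ0→slip] = [45804, 45642, 47246, 47663]
r4 m[φ0→cld] = [12307, 16859, 13265, 15585]
r4 m[φ1→fog] = [19, 24, 26, 19]
r4 m[φ1→rain] = [13401, 14181, 15334, 15100]
r4 m[φ2→fog] = [7, 9, 7, 9]
r4 m[φ3→cld] = [4, 3, 3, 3]
r4 m[fog→φ0] = [133, 216, 182, 171]
r4 m[fog→φ1] = [1841, 2565, 1876, 2160]
r4 m[fog→φ2] = [4997, 6840, 6968, 4560]
r4 m[slip→φ0] = [1, 1, 1, 1]
r4 m[rain→φ1] = [1, 1, 1, 1]
r4 m[cld→φ0] = [4, 3, 3, 3]
r4 m[cld→φ3] = [12307, 16859, 13265, 15585]
r5 m[φ0→fog] = [263, 285, 268, 240]
r5 m[φ0→slip] = [45804, 45642, 47246, 47663]
r5 m[φ0→cld] = [12307, 16859, 13265, 15585]
r5 m[φ1→fog] = [19, 24, 26, 19]
r5 m[φ1→rain] = [43008, 45483, 49286, 48578]
r5 m[φ2→fog] = [7, 9, 7, 9]
r5 m[φ3→cld] = [4, 3, 3, 3]
r5 m[fog→φ0] = [133, 216, 182, 171]
r5 m[fog→φ1] = [1841, 2565, 1876, 2160]
r5 m[fog→φ2] = [4997, 6840, 6968, 4560]
r5 m[slip→φ0] = [1, 1, 1, 1]
r5 m[rain→φ1] = [1, 1, 1, 1]
r5 m[cld→φ0] = [4, 3, 3, 3]
r5 m[cld→φ3] = [12307, 16859, 13265, 15585]
r6 m[φ0→fog] = [263, 285, 268, 240]
r6 m[φ0→slip] = [45804, 45642, 47246, 47663]
r6 m[φ0→cld] = [12307, 16859, 13265, 15585]
r6 m[φ1→fog] = [19, 24, 26, 19]
r6 m[φ1→rain] = [43008, 45483, 49286, 48578]
r6 m[φ2→fog] = [7, 9, 7, 9]
r6 m[φ3→cld] = [4, 3, 3, 3]
r6 m[fog→φ0] = [133, 216, 182, 171]
r6 m[fog→φ1] = [1841, 2565, 1876, 2160]
r6 m[fog→φ2] = [4997, 6840, 6968, 4560]
r6 m[slip→φ0] = [1, 1, 1, 1]
r6 m[rain→φ1] = [1, 1, 1, 1]
r6 m[cld→φ0] = [4, 3, 3, 3]
r6 m[cld→φ3] = [12307, 16859, 13265, 15585]
fixed point reached at round 6
b[cld] = ⊗ incoming = [49228, 50577, 39795, 46755]

b[cld] = [49228, 50577, 39795, 46755]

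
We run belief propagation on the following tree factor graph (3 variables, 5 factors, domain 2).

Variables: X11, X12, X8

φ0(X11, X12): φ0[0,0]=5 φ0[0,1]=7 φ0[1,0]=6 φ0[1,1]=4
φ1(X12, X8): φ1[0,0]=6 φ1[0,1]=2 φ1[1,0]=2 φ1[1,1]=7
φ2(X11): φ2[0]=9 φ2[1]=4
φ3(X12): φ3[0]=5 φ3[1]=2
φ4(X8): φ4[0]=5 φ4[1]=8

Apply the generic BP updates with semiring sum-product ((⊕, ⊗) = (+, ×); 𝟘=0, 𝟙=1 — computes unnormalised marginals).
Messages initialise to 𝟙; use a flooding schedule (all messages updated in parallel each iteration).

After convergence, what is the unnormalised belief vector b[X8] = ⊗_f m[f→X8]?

init: all messages = 𝟙 over 2 values
r1 m[φ0→X11] = [12, 10]
r1 m[φ0→X12] = [11, 11]
r1 m[φ1→X12] = [8, 9]
r1 m[φ1→X8] = [8, 9]
r1 m[φ2→X11] = [9, 4]
r1 m[φ3→X12] = [5, 2]
r1 m[φ4→X8] = [5, 8]
r1 m[X11→φ0] = [1, 1]
r1 m[X11→φ2] = [1, 1]
r1 m[X12→φ0] = [1, 1]
r1 m[X12→φ1] = [1, 1]
r1 m[X12→φ3] = [1, 1]
r1 m[X8→φ1] = [1, 1]
r1 m[X8→φ4] = [1, 1]
r2 m[φ0→X11] = [12, 10]
r2 m[φ0→X12] = [11, 11]
r2 m[φ1→X12] = [8, 9]
r2 m[φ1→X8] = [8, 9]
r2 m[φ2→X11] = [9, 4]
r2 m[φ3→X12] = [5, 2]
r2 m[φ4→X8] = [5, 8]
r2 m[X11→φ0] = [9, 4]
r2 m[X11→φ2] = [12, 10]
r2 m[X12→φ0] = [40, 18]
r2 m[X12→φ1] = [55, 22]
r2 m[X12→φ3] = [88, 99]
r2 m[X8→φ1] = [5, 8]
r2 m[X8→φ4] = [8, 9]
r3 m[φ0→X11] = [326, 312]
r3 m[φ0→X12] = [69, 79]
r3 m[φ1→X12] = [46, 66]
r3 m[φ1→X8] = [374, 264]
r3 m[φ2→X11] = [9, 4]
r3 m[φ3→X12] = [5, 2]
r3 m[φ4→X8] = [5, 8]
r3 m[X11→φ0] = [9, 4]
r3 m[X11→φ2] = [12, 10]
r3 m[X12→φ0] = [40, 18]
r3 m[X12→φ1] = [55, 22]
r3 m[X12→φ3] = [88, 99]
r3 m[X8→φ1] = [5, 8]
r3 m[X8→φ4] = [8, 9]
r4 m[φ0→X11] = [326, 312]
r4 m[φ0→X12] = [69, 79]
r4 m[φ1→X12] = [46, 66]
r4 m[φ1→X8] = [374, 264]
r4 m[φ2→X11] = [9, 4]
r4 m[φ3→X12] = [5, 2]
r4 m[φ4→X8] = [5, 8]
r4 m[X11→φ0] = [9, 4]
r4 m[X11→φ2] = [326, 312]
r4 m[X12→φ0] = [230, 132]
r4 m[X12→φ1] = [345, 158]
r4 m[X12→φ3] = [3174, 5214]
r4 m[X8→φ1] = [5, 8]
r4 m[X8→φ4] = [374, 264]
r5 m[φ0→X11] = [2074, 1908]
r5 m[φ0→X12] = [69, 79]
r5 m[φ1→X12] = [46, 66]
r5 m[φ1→X8] = [2386, 1796]
r5 m[φ2→X11] = [9, 4]
r5 m[φ3→X12] = [5, 2]
r5 m[φ4→X8] = [5, 8]
r5 m[X11→φ0] = [9, 4]
r5 m[X11→φ2] = [326, 312]
r5 m[X12→φ0] = [230, 132]
r5 m[X12→φ1] = [345, 158]
r5 m[X12→φ3] = [3174, 5214]
r5 m[X8→φ1] = [5, 8]
r5 m[X8→φ4] = [374, 264]
r6 m[φ0→X11] = [2074, 1908]
r6 m[φ0→X12] = [69, 79]
r6 m[φ1→X12] = [46, 66]
r6 m[φ1→X8] = [2386, 1796]
r6 m[φ2→X11] = [9, 4]
r6 m[φ3→X12] = [5, 2]
r6 m[φ4→X8] = [5, 8]
r6 m[X11→φ0] = [9, 4]
r6 m[X11→φ2] = [2074, 1908]
r6 m[X12→φ0] = [230, 132]
r6 m[X12→φ1] = [345, 158]
r6 m[X12→φ3] = [3174, 5214]
r6 m[X8→φ1] = [5, 8]
r6 m[X8→φ4] = [2386, 1796]
r7 m[φ0→X11] = [2074, 1908]
r7 m[φ0→X12] = [69, 79]
r7 m[φ1→X12] = [46, 66]
r7 m[φ1→X8] = [2386, 1796]
r7 m[φ2→X11] = [9, 4]
r7 m[φ3→X12] = [5, 2]
r7 m[φ4→X8] = [5, 8]
r7 m[X11→φ0] = [9, 4]
r7 m[X11→φ2] = [2074, 1908]
r7 m[X12→φ0] = [230, 132]
r7 m[X12→φ1] = [345, 158]
r7 m[X12→φ3] = [3174, 5214]
r7 m[X8→φ1] = [5, 8]
r7 m[X8→φ4] = [2386, 1796]
fixed point reached at round 7
b[X8] = ⊗ incoming = [11930, 14368]

b[X8] = [11930, 14368]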